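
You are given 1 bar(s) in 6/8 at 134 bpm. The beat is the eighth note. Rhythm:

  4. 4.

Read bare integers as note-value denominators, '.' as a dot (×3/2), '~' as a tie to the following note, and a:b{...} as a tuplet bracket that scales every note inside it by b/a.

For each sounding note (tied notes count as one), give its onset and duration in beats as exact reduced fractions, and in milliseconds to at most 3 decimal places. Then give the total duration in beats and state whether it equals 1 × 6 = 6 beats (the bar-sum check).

1) 0.0ms=0b +1343.284ms=3b
2) 1343.284ms=3b +1343.284ms=3b
Σ=6b of 6 (134bpm 6/8) — PASS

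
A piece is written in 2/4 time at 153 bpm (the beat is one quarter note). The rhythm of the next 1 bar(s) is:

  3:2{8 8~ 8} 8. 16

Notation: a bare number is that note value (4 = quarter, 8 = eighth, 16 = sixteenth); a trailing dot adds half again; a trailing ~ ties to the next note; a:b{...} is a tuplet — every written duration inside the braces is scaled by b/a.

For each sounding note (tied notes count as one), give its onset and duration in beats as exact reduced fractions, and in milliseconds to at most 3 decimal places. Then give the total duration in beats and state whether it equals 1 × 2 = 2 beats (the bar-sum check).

1) 0.0ms=0b +130.719ms=1/3b
2) 130.719ms=1/3b +261.438ms=2/3b
3) 392.157ms=1b +294.118ms=3/4b
4) 686.275ms=7/4b +98.039ms=1/4b
Σ=2b of 2 (153bpm 2/4) — PASS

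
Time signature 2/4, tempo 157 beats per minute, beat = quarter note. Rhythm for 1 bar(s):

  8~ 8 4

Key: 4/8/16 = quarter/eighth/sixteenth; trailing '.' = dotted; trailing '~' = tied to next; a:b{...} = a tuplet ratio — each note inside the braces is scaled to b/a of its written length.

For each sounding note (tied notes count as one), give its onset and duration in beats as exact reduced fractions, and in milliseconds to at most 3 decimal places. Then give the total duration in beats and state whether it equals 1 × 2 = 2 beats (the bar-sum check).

1) 0.0ms=0b +382.166ms=1b
2) 382.166ms=1b +382.166ms=1b
Σ=2b of 2 (157bpm 2/4) — PASS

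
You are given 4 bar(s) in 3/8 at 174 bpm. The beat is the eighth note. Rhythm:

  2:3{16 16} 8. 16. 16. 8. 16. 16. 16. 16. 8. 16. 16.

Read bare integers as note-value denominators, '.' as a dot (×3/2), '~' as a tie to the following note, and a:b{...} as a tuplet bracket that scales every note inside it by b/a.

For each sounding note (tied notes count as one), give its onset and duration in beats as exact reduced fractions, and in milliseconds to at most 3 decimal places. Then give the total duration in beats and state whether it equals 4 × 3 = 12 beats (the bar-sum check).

1) 0.0ms=0b +258.621ms=3/4b
2) 258.621ms=3/4b +258.621ms=3/4b
3) 517.241ms=3/2b +517.241ms=3/2b
4) 1034.483ms=3b +258.621ms=3/4b
5) 1293.103ms=15/4b +258.621ms=3/4b
6) 1551.724ms=9/2b +517.241ms=3/2b
7) 2068.966ms=6b +258.621ms=3/4b
8) 2327.586ms=27/4b +258.621ms=3/4b
9) 2586.207ms=15/2b +258.621ms=3/4b
10) 2844.828ms=33/4b +258.621ms=3/4b
11) 3103.448ms=9b +517.241ms=3/2b
12) 3620.69ms=21/2b +258.621ms=3/4b
13) 3879.31ms=45/4b +258.621ms=3/4b
Σ=12b of 12 (174bpm 3/8) — PASS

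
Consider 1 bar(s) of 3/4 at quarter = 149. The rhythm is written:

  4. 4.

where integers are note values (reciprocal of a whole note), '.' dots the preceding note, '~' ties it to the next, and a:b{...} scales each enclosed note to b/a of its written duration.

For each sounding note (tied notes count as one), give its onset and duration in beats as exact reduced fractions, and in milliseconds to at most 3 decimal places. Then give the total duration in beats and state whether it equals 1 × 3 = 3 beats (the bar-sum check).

1) 0.0ms=0b +604.027ms=3/2b
2) 604.027ms=3/2b +604.027ms=3/2b
Σ=3b of 3 (149bpm 3/4) — PASS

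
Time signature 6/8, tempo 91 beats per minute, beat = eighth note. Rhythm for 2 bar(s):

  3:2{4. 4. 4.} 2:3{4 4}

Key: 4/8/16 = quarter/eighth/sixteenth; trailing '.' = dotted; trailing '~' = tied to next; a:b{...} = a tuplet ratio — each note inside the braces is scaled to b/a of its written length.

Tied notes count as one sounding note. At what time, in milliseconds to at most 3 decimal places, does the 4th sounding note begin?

note 4 onset = 6b = 3956.044ms

1. 0.0ms @ 0 + 1318.681ms (2)
2. 1318.681ms @ 2 + 1318.681ms (2)
3. 2637.363ms @ 4 + 1318.681ms (2)
4. 3956.044ms @ 6 + 1978.022ms (3)
5. 5934.066ms @ 9 + 1978.022ms (3)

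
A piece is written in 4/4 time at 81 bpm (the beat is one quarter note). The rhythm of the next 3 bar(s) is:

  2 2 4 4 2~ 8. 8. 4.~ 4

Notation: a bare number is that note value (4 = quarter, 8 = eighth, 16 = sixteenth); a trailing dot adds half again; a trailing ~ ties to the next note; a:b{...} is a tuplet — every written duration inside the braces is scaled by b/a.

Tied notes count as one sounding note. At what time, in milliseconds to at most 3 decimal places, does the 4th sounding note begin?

1. 0.0ms @ 0 + 1481.481ms (2)
2. 1481.481ms @ 2 + 1481.481ms (2)
3. 2962.963ms @ 4 + 740.741ms (1)
4. 3703.704ms @ 5 + 740.741ms (1)
5. 4444.444ms @ 6 + 2037.037ms (11/4)
6. 6481.481ms @ 35/4 + 555.556ms (3/4)
7. 7037.037ms @ 19/2 + 1851.852ms (5/2)

note 4 onset = 5b = 3703.704ms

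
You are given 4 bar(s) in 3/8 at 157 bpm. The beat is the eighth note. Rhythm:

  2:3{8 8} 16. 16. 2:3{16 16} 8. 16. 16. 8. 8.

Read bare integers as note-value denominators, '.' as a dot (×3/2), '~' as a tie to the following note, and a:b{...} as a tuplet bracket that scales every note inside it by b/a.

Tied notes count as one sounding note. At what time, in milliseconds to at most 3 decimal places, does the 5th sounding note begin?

1. 0.0ms @ 0 + 573.248ms (3/2)
2. 573.248ms @ 3/2 + 573.248ms (3/2)
3. 1146.497ms @ 3 + 286.624ms (3/4)
4. 1433.121ms @ 15/4 + 286.624ms (3/4)
5. 1719.745ms @ 9/2 + 286.624ms (3/4)
6. 2006.369ms @ 21/4 + 286.624ms (3/4)
7. 2292.994ms @ 6 + 573.248ms (3/2)
8. 2866.242ms @ 15/2 + 286.624ms (3/4)
9. 3152.866ms @ 33/4 + 286.624ms (3/4)
10. 3439.49ms @ 9 + 573.248ms (3/2)
11. 4012.739ms @ 21/2 + 573.248ms (3/2)

note 5 onset = 9/2b = 1719.745ms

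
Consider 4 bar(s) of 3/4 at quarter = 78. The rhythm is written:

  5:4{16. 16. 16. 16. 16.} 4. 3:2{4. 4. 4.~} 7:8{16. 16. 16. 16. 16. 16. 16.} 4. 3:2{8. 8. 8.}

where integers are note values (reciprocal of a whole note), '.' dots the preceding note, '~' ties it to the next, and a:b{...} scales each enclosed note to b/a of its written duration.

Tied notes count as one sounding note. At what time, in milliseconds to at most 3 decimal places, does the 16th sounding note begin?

1. 0.0ms @ 0 + 230.769ms (3/10)
2. 230.769ms @ 3/10 + 230.769ms (3/10)
3. 461.538ms @ 3/5 + 230.769ms (3/10)
4. 692.308ms @ 9/10 + 230.769ms (3/10)
5. 923.077ms @ 6/5 + 230.769ms (3/10)
6. 1153.846ms @ 3/2 + 1153.846ms (3/2)
7. 2307.692ms @ 3 + 769.231ms (1)
8. 3076.923ms @ 4 + 769.231ms (1)
9. 3846.154ms @ 5 + 1098.901ms (10/7)
10. 4945.055ms @ 45/7 + 329.67ms (3/7)
11. 5274.725ms @ 48/7 + 329.67ms (3/7)
12. 5604.396ms @ 51/7 + 329.67ms (3/7)
13. 5934.066ms @ 54/7 + 329.67ms (3/7)
14. 6263.736ms @ 57/7 + 329.67ms (3/7)
15. 6593.407ms @ 60/7 + 329.67ms (3/7)
16. 6923.077ms @ 9 + 1153.846ms (3/2)
17. 8076.923ms @ 21/2 + 384.615ms (1/2)
18. 8461.538ms @ 11 + 384.615ms (1/2)
19. 8846.154ms @ 23/2 + 384.615ms (1/2)

note 16 onset = 9b = 6923.077ms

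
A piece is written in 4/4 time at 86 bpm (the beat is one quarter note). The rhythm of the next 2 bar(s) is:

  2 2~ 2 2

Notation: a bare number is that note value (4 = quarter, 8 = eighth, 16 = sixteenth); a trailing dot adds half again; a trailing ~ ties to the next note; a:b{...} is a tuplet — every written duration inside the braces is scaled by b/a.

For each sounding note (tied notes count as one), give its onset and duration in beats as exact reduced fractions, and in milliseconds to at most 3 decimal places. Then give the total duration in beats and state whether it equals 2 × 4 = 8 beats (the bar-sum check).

1) 0.0ms=0b +1395.349ms=2b
2) 1395.349ms=2b +2790.698ms=4b
3) 4186.047ms=6b +1395.349ms=2b
Σ=8b of 8 (86bpm 4/4) — PASS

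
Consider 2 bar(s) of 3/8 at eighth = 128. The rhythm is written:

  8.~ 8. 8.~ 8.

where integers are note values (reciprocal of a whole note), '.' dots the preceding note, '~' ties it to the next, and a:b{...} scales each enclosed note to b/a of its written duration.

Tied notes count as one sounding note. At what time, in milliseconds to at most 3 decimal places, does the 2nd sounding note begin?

note 2 onset = 3b = 1406.25ms

1. 0.0ms @ 0 + 1406.25ms (3)
2. 1406.25ms @ 3 + 1406.25ms (3)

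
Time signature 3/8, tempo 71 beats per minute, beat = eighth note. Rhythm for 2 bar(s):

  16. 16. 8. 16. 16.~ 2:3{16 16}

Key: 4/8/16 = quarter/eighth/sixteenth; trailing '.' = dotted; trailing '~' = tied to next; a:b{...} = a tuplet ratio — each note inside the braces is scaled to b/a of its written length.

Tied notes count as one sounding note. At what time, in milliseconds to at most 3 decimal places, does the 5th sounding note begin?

1. 0.0ms @ 0 + 633.803ms (3/4)
2. 633.803ms @ 3/4 + 633.803ms (3/4)
3. 1267.606ms @ 3/2 + 1267.606ms (3/2)
4. 2535.211ms @ 3 + 633.803ms (3/4)
5. 3169.014ms @ 15/4 + 1267.606ms (3/2)
6. 4436.62ms @ 21/4 + 633.803ms (3/4)

note 5 onset = 15/4b = 3169.014ms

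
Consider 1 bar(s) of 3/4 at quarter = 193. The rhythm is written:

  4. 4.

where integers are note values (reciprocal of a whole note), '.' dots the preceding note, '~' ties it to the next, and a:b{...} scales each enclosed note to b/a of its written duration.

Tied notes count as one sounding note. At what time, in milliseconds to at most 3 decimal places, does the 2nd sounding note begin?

note 2 onset = 3/2b = 466.321ms

1. 0.0ms @ 0 + 466.321ms (3/2)
2. 466.321ms @ 3/2 + 466.321ms (3/2)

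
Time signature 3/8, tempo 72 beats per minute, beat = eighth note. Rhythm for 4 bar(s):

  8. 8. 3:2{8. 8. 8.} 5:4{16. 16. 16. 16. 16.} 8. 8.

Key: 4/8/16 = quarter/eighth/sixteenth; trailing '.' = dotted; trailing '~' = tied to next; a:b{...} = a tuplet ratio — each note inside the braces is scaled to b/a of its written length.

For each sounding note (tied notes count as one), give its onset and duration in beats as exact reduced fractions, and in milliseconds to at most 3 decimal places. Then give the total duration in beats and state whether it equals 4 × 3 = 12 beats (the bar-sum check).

1) 0.0ms=0b +1250.0ms=3/2b
2) 1250.0ms=3/2b +1250.0ms=3/2b
3) 2500.0ms=3b +833.333ms=1b
4) 3333.333ms=4b +833.333ms=1b
5) 4166.667ms=5b +833.333ms=1b
6) 5000.0ms=6b +500.0ms=3/5b
7) 5500.0ms=33/5b +500.0ms=3/5b
8) 6000.0ms=36/5b +500.0ms=3/5b
9) 6500.0ms=39/5b +500.0ms=3/5b
10) 7000.0ms=42/5b +500.0ms=3/5b
11) 7500.0ms=9b +1250.0ms=3/2b
12) 8750.0ms=21/2b +1250.0ms=3/2b
Σ=12b of 12 (72bpm 3/8) — PASS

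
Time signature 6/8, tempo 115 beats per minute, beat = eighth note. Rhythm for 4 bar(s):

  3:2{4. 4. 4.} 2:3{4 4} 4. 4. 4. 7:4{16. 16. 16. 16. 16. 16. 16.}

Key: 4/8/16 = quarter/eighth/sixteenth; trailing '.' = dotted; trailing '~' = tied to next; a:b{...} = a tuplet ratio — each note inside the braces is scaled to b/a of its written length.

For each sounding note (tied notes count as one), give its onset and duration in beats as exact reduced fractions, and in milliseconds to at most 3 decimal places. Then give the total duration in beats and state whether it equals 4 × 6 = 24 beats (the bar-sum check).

1) 0.0ms=0b +1043.478ms=2b
2) 1043.478ms=2b +1043.478ms=2b
3) 2086.957ms=4b +1043.478ms=2b
4) 3130.435ms=6b +1565.217ms=3b
5) 4695.652ms=9b +1565.217ms=3b
6) 6260.87ms=12b +1565.217ms=3b
7) 7826.087ms=15b +1565.217ms=3b
8) 9391.304ms=18b +1565.217ms=3b
9) 10956.522ms=21b +223.602ms=3/7b
10) 11180.124ms=150/7b +223.602ms=3/7b
11) 11403.727ms=153/7b +223.602ms=3/7b
12) 11627.329ms=156/7b +223.602ms=3/7b
13) 11850.932ms=159/7b +223.602ms=3/7b
14) 12074.534ms=162/7b +223.602ms=3/7b
15) 12298.137ms=165/7b +223.602ms=3/7b
Σ=24b of 24 (115bpm 6/8) — PASS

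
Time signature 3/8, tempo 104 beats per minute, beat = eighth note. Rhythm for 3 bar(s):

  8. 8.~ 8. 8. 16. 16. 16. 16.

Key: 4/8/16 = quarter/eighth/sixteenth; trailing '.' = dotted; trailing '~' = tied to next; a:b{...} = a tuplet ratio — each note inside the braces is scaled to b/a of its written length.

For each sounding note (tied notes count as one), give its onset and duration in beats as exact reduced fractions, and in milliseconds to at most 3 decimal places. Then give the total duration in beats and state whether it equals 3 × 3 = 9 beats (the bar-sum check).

1) 0.0ms=0b +865.385ms=3/2b
2) 865.385ms=3/2b +1730.769ms=3b
3) 2596.154ms=9/2b +865.385ms=3/2b
4) 3461.538ms=6b +432.692ms=3/4b
5) 3894.231ms=27/4b +432.692ms=3/4b
6) 4326.923ms=15/2b +432.692ms=3/4b
7) 4759.615ms=33/4b +432.692ms=3/4b
Σ=9b of 9 (104bpm 3/8) — PASS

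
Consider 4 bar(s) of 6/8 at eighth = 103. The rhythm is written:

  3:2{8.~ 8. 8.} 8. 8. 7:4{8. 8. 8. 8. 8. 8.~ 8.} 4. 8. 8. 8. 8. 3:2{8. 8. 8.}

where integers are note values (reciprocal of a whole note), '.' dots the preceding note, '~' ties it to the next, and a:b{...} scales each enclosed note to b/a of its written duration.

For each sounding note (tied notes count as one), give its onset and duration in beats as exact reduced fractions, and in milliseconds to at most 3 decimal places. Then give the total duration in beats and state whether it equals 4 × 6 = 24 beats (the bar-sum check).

1) 0.0ms=0b +1165.049ms=2b
2) 1165.049ms=2b +582.524ms=1b
3) 1747.573ms=3b +873.786ms=3/2b
4) 2621.359ms=9/2b +873.786ms=3/2b
5) 3495.146ms=6b +499.307ms=6/7b
6) 3994.452ms=48/7b +499.307ms=6/7b
7) 4493.759ms=54/7b +499.307ms=6/7b
8) 4993.065ms=60/7b +499.307ms=6/7b
9) 5492.372ms=66/7b +499.307ms=6/7b
10) 5991.678ms=72/7b +998.613ms=12/7b
11) 6990.291ms=12b +1747.573ms=3b
12) 8737.864ms=15b +873.786ms=3/2b
13) 9611.65ms=33/2b +873.786ms=3/2b
14) 10485.437ms=18b +873.786ms=3/2b
15) 11359.223ms=39/2b +873.786ms=3/2b
16) 12233.01ms=21b +582.524ms=1b
17) 12815.534ms=22b +582.524ms=1b
18) 13398.058ms=23b +582.524ms=1b
Σ=24b of 24 (103bpm 6/8) — PASS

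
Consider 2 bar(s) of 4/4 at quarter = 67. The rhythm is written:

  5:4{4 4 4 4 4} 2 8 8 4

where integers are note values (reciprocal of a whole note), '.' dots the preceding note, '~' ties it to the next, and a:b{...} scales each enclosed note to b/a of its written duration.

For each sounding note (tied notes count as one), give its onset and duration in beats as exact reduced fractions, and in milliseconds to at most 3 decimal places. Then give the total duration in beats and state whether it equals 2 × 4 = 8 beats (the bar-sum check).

1) 0.0ms=0b +716.418ms=4/5b
2) 716.418ms=4/5b +716.418ms=4/5b
3) 1432.836ms=8/5b +716.418ms=4/5b
4) 2149.254ms=12/5b +716.418ms=4/5b
5) 2865.672ms=16/5b +716.418ms=4/5b
6) 3582.09ms=4b +1791.045ms=2b
7) 5373.134ms=6b +447.761ms=1/2b
8) 5820.896ms=13/2b +447.761ms=1/2b
9) 6268.657ms=7b +895.522ms=1b
Σ=8b of 8 (67bpm 4/4) — PASS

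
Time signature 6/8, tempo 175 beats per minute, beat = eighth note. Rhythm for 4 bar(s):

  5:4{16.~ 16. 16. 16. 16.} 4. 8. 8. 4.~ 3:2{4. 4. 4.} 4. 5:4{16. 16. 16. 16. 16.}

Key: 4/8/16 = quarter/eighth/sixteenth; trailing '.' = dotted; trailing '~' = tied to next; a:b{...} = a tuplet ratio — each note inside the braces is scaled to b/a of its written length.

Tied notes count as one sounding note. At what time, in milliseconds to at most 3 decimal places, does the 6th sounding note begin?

note 6 onset = 6b = 2057.143ms

1. 0.0ms @ 0 + 411.429ms (6/5)
2. 411.429ms @ 6/5 + 205.714ms (3/5)
3. 617.143ms @ 9/5 + 205.714ms (3/5)
4. 822.857ms @ 12/5 + 205.714ms (3/5)
5. 1028.571ms @ 3 + 1028.571ms (3)
6. 2057.143ms @ 6 + 514.286ms (3/2)
7. 2571.429ms @ 15/2 + 514.286ms (3/2)
8. 3085.714ms @ 9 + 1714.286ms (5)
9. 4800.0ms @ 14 + 685.714ms (2)
10. 5485.714ms @ 16 + 685.714ms (2)
11. 6171.429ms @ 18 + 1028.571ms (3)
12. 7200.0ms @ 21 + 205.714ms (3/5)
13. 7405.714ms @ 108/5 + 205.714ms (3/5)
14. 7611.429ms @ 111/5 + 205.714ms (3/5)
15. 7817.143ms @ 114/5 + 205.714ms (3/5)
16. 8022.857ms @ 117/5 + 205.714ms (3/5)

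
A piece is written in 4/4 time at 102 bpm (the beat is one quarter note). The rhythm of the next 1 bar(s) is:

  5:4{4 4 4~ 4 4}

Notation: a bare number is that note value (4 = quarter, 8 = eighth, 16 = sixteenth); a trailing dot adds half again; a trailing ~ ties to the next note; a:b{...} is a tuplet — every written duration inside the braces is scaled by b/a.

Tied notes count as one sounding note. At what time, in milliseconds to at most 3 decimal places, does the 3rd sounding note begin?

1. 0.0ms @ 0 + 470.588ms (4/5)
2. 470.588ms @ 4/5 + 470.588ms (4/5)
3. 941.176ms @ 8/5 + 941.176ms (8/5)
4. 1882.353ms @ 16/5 + 470.588ms (4/5)

note 3 onset = 8/5b = 941.176ms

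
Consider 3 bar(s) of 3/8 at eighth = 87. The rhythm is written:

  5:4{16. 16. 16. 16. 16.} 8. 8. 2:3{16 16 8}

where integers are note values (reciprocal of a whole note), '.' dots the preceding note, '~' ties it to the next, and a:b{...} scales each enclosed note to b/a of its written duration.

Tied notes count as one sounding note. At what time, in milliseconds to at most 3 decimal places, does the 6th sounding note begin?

note 6 onset = 3b = 2068.966ms

1. 0.0ms @ 0 + 413.793ms (3/5)
2. 413.793ms @ 3/5 + 413.793ms (3/5)
3. 827.586ms @ 6/5 + 413.793ms (3/5)
4. 1241.379ms @ 9/5 + 413.793ms (3/5)
5. 1655.172ms @ 12/5 + 413.793ms (3/5)
6. 2068.966ms @ 3 + 1034.483ms (3/2)
7. 3103.448ms @ 9/2 + 1034.483ms (3/2)
8. 4137.931ms @ 6 + 517.241ms (3/4)
9. 4655.172ms @ 27/4 + 517.241ms (3/4)
10. 5172.414ms @ 15/2 + 1034.483ms (3/2)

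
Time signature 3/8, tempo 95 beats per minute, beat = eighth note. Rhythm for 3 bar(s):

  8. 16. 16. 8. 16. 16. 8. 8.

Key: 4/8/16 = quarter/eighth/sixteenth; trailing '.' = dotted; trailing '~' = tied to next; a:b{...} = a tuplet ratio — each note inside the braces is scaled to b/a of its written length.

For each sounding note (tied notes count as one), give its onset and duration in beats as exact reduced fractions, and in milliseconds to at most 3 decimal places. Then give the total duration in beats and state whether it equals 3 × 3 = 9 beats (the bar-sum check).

1) 0.0ms=0b +947.368ms=3/2b
2) 947.368ms=3/2b +473.684ms=3/4b
3) 1421.053ms=9/4b +473.684ms=3/4b
4) 1894.737ms=3b +947.368ms=3/2b
5) 2842.105ms=9/2b +473.684ms=3/4b
6) 3315.789ms=21/4b +473.684ms=3/4b
7) 3789.474ms=6b +947.368ms=3/2b
8) 4736.842ms=15/2b +947.368ms=3/2b
Σ=9b of 9 (95bpm 3/8) — PASS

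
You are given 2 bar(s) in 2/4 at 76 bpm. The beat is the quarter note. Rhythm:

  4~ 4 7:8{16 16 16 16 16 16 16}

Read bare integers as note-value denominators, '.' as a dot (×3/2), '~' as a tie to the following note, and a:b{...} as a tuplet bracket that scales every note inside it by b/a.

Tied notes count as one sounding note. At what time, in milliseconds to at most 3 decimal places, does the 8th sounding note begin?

note 8 onset = 26/7b = 2932.331ms

1. 0.0ms @ 0 + 1578.947ms (2)
2. 1578.947ms @ 2 + 225.564ms (2/7)
3. 1804.511ms @ 16/7 + 225.564ms (2/7)
4. 2030.075ms @ 18/7 + 225.564ms (2/7)
5. 2255.639ms @ 20/7 + 225.564ms (2/7)
6. 2481.203ms @ 22/7 + 225.564ms (2/7)
7. 2706.767ms @ 24/7 + 225.564ms (2/7)
8. 2932.331ms @ 26/7 + 225.564ms (2/7)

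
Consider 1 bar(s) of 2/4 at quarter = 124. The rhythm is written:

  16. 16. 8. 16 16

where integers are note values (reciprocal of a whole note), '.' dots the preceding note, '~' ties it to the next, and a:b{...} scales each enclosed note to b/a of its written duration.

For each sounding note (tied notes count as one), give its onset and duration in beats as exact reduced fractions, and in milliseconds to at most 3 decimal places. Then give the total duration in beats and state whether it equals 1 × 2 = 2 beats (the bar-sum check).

1) 0.0ms=0b +181.452ms=3/8b
2) 181.452ms=3/8b +181.452ms=3/8b
3) 362.903ms=3/4b +362.903ms=3/4b
4) 725.806ms=3/2b +120.968ms=1/4b
5) 846.774ms=7/4b +120.968ms=1/4b
Σ=2b of 2 (124bpm 2/4) — PASS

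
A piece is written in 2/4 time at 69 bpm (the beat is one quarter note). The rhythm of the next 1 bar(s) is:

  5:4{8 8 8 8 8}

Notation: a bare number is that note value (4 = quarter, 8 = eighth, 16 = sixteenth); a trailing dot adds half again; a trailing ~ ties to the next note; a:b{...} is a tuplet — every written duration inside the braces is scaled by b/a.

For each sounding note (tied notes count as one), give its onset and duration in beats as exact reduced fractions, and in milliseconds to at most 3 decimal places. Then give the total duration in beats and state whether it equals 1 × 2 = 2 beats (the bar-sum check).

1) 0.0ms=0b +347.826ms=2/5b
2) 347.826ms=2/5b +347.826ms=2/5b
3) 695.652ms=4/5b +347.826ms=2/5b
4) 1043.478ms=6/5b +347.826ms=2/5b
5) 1391.304ms=8/5b +347.826ms=2/5b
Σ=2b of 2 (69bpm 2/4) — PASS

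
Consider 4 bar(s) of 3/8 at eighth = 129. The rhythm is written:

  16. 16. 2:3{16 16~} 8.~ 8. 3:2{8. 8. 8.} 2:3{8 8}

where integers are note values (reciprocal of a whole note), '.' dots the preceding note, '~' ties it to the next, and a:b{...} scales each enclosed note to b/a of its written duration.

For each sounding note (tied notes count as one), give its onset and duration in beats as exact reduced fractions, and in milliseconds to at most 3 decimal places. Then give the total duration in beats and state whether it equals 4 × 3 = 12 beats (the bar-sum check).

1) 0.0ms=0b +348.837ms=3/4b
2) 348.837ms=3/4b +348.837ms=3/4b
3) 697.674ms=3/2b +348.837ms=3/4b
4) 1046.512ms=9/4b +1744.186ms=15/4b
5) 2790.698ms=6b +465.116ms=1b
6) 3255.814ms=7b +465.116ms=1b
7) 3720.93ms=8b +465.116ms=1b
8) 4186.047ms=9b +697.674ms=3/2b
9) 4883.721ms=21/2b +697.674ms=3/2b
Σ=12b of 12 (129bpm 3/8) — PASS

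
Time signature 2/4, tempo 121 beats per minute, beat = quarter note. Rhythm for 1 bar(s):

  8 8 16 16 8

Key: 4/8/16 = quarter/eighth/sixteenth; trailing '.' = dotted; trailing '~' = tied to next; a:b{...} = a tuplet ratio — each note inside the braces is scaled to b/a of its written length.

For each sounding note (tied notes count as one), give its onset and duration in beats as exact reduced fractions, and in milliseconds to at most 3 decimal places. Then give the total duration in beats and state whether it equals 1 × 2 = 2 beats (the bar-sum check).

1) 0.0ms=0b +247.934ms=1/2b
2) 247.934ms=1/2b +247.934ms=1/2b
3) 495.868ms=1b +123.967ms=1/4b
4) 619.835ms=5/4b +123.967ms=1/4b
5) 743.802ms=3/2b +247.934ms=1/2b
Σ=2b of 2 (121bpm 2/4) — PASS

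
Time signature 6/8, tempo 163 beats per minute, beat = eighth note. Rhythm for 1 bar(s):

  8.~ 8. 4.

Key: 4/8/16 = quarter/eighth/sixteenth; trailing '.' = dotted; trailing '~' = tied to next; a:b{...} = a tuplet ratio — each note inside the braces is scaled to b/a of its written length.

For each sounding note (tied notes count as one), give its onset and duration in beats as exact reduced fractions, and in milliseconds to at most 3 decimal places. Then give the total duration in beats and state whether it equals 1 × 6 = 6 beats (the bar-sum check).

1) 0.0ms=0b +1104.294ms=3b
2) 1104.294ms=3b +1104.294ms=3b
Σ=6b of 6 (163bpm 6/8) — PASS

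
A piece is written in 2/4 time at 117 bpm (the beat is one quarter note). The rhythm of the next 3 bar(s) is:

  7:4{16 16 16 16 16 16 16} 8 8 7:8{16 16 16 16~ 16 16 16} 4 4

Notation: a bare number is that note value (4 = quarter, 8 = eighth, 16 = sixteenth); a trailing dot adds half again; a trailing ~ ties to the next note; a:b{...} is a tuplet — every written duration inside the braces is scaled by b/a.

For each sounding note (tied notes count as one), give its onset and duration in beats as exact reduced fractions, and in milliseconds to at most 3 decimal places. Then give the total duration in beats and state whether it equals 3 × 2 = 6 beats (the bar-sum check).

1) 0.0ms=0b +73.26ms=1/7b
2) 73.26ms=1/7b +73.26ms=1/7b
3) 146.52ms=2/7b +73.26ms=1/7b
4) 219.78ms=3/7b +73.26ms=1/7b
5) 293.04ms=4/7b +73.26ms=1/7b
6) 366.3ms=5/7b +73.26ms=1/7b
7) 439.56ms=6/7b +73.26ms=1/7b
8) 512.821ms=1b +256.41ms=1/2b
9) 769.231ms=3/2b +256.41ms=1/2b
10) 1025.641ms=2b +146.52ms=2/7b
11) 1172.161ms=16/7b +146.52ms=2/7b
12) 1318.681ms=18/7b +146.52ms=2/7b
13) 1465.201ms=20/7b +293.04ms=4/7b
14) 1758.242ms=24/7b +146.52ms=2/7b
15) 1904.762ms=26/7b +146.52ms=2/7b
16) 2051.282ms=4b +512.821ms=1b
17) 2564.103ms=5b +512.821ms=1b
Σ=6b of 6 (117bpm 2/4) — PASS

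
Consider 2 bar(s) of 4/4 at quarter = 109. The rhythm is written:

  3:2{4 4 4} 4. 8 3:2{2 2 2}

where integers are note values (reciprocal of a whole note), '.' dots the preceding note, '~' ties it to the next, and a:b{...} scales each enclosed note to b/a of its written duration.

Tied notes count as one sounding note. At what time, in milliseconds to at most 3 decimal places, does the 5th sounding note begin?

1. 0.0ms @ 0 + 366.972ms (2/3)
2. 366.972ms @ 2/3 + 366.972ms (2/3)
3. 733.945ms @ 4/3 + 366.972ms (2/3)
4. 1100.917ms @ 2 + 825.688ms (3/2)
5. 1926.606ms @ 7/2 + 275.229ms (1/2)
6. 2201.835ms @ 4 + 733.945ms (4/3)
7. 2935.78ms @ 16/3 + 733.945ms (4/3)
8. 3669.725ms @ 20/3 + 733.945ms (4/3)

note 5 onset = 7/2b = 1926.606ms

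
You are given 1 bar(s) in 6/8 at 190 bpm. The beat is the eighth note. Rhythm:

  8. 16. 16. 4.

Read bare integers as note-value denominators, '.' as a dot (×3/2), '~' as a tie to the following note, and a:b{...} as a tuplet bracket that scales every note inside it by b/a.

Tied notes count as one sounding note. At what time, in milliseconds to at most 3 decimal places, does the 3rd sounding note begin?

1. 0.0ms @ 0 + 473.684ms (3/2)
2. 473.684ms @ 3/2 + 236.842ms (3/4)
3. 710.526ms @ 9/4 + 236.842ms (3/4)
4. 947.368ms @ 3 + 947.368ms (3)

note 3 onset = 9/4b = 710.526ms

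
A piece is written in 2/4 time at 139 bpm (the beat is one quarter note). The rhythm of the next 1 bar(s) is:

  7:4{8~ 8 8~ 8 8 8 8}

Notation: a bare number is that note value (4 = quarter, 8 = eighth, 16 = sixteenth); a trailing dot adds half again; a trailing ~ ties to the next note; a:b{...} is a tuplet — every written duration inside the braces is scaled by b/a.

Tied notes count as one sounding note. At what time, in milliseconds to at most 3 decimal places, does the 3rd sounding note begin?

1. 0.0ms @ 0 + 246.66ms (4/7)
2. 246.66ms @ 4/7 + 246.66ms (4/7)
3. 493.32ms @ 8/7 + 123.33ms (2/7)
4. 616.65ms @ 10/7 + 123.33ms (2/7)
5. 739.979ms @ 12/7 + 123.33ms (2/7)

note 3 onset = 8/7b = 493.32ms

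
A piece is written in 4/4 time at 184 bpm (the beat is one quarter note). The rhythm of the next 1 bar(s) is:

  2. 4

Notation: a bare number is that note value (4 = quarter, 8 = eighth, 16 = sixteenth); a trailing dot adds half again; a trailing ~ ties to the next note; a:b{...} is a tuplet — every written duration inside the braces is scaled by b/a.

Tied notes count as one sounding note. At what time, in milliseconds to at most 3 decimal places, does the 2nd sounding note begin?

1. 0.0ms @ 0 + 978.261ms (3)
2. 978.261ms @ 3 + 326.087ms (1)

note 2 onset = 3b = 978.261ms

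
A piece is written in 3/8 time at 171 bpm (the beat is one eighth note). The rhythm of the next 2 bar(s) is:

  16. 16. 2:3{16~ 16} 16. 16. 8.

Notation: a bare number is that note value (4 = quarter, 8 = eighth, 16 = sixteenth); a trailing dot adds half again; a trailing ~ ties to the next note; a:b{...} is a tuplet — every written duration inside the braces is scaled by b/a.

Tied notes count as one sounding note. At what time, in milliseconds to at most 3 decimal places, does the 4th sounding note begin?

note 4 onset = 3b = 1052.632ms

1. 0.0ms @ 0 + 263.158ms (3/4)
2. 263.158ms @ 3/4 + 263.158ms (3/4)
3. 526.316ms @ 3/2 + 526.316ms (3/2)
4. 1052.632ms @ 3 + 263.158ms (3/4)
5. 1315.789ms @ 15/4 + 263.158ms (3/4)
6. 1578.947ms @ 9/2 + 526.316ms (3/2)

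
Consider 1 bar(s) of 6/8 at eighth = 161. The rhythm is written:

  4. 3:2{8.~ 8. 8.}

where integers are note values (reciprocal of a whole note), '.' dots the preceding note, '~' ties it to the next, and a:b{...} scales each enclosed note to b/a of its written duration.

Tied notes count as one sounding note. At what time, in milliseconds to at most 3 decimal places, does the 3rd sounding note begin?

note 3 onset = 5b = 1863.354ms

1. 0.0ms @ 0 + 1118.012ms (3)
2. 1118.012ms @ 3 + 745.342ms (2)
3. 1863.354ms @ 5 + 372.671ms (1)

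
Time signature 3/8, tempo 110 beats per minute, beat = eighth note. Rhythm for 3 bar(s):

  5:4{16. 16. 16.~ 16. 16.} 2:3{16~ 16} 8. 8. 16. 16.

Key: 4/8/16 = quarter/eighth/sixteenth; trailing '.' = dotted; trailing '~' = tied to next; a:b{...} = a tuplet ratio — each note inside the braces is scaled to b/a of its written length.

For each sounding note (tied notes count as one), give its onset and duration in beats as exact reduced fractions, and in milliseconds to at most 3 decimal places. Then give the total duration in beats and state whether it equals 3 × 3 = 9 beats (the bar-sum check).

1) 0.0ms=0b +327.273ms=3/5b
2) 327.273ms=3/5b +327.273ms=3/5b
3) 654.545ms=6/5b +654.545ms=6/5b
4) 1309.091ms=12/5b +327.273ms=3/5b
5) 1636.364ms=3b +818.182ms=3/2b
6) 2454.545ms=9/2b +818.182ms=3/2b
7) 3272.727ms=6b +818.182ms=3/2b
8) 4090.909ms=15/2b +409.091ms=3/4b
9) 4500.0ms=33/4b +409.091ms=3/4b
Σ=9b of 9 (110bpm 3/8) — PASS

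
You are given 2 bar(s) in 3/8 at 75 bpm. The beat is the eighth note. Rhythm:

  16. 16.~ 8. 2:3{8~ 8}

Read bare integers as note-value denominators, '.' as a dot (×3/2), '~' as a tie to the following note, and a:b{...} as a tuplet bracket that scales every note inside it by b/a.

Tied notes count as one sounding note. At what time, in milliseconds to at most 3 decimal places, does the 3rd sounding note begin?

note 3 onset = 3b = 2400.0ms

1. 0.0ms @ 0 + 600.0ms (3/4)
2. 600.0ms @ 3/4 + 1800.0ms (9/4)
3. 2400.0ms @ 3 + 2400.0ms (3)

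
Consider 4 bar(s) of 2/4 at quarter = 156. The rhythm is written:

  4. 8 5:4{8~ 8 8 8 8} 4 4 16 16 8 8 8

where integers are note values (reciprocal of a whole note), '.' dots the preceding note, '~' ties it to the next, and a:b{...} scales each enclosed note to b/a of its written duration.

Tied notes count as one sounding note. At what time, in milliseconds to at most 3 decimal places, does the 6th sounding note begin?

note 6 onset = 18/5b = 1384.615ms

1. 0.0ms @ 0 + 576.923ms (3/2)
2. 576.923ms @ 3/2 + 192.308ms (1/2)
3. 769.231ms @ 2 + 307.692ms (4/5)
4. 1076.923ms @ 14/5 + 153.846ms (2/5)
5. 1230.769ms @ 16/5 + 153.846ms (2/5)
6. 1384.615ms @ 18/5 + 153.846ms (2/5)
7. 1538.462ms @ 4 + 384.615ms (1)
8. 1923.077ms @ 5 + 384.615ms (1)
9. 2307.692ms @ 6 + 96.154ms (1/4)
10. 2403.846ms @ 25/4 + 96.154ms (1/4)
11. 2500.0ms @ 13/2 + 192.308ms (1/2)
12. 2692.308ms @ 7 + 192.308ms (1/2)
13. 2884.615ms @ 15/2 + 192.308ms (1/2)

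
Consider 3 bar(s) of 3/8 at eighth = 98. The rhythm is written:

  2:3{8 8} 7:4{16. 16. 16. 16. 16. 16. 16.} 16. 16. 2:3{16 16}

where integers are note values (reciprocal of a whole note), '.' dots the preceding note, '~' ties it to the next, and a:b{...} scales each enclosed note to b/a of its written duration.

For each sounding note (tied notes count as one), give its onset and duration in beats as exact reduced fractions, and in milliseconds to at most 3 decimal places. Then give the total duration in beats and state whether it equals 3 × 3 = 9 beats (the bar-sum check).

1) 0.0ms=0b +918.367ms=3/2b
2) 918.367ms=3/2b +918.367ms=3/2b
3) 1836.735ms=3b +262.391ms=3/7b
4) 2099.125ms=24/7b +262.391ms=3/7b
5) 2361.516ms=27/7b +262.391ms=3/7b
6) 2623.907ms=30/7b +262.391ms=3/7b
7) 2886.297ms=33/7b +262.391ms=3/7b
8) 3148.688ms=36/7b +262.391ms=3/7b
9) 3411.079ms=39/7b +262.391ms=3/7b
10) 3673.469ms=6b +459.184ms=3/4b
11) 4132.653ms=27/4b +459.184ms=3/4b
12) 4591.837ms=15/2b +459.184ms=3/4b
13) 5051.02ms=33/4b +459.184ms=3/4b
Σ=9b of 9 (98bpm 3/8) — PASS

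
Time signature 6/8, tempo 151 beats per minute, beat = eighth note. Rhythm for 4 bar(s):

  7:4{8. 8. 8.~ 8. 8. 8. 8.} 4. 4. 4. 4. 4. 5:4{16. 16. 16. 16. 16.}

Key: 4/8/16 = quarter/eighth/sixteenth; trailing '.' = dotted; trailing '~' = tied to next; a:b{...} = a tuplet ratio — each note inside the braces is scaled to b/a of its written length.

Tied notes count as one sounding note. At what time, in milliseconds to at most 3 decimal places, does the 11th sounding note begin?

note 11 onset = 18b = 7152.318ms

1. 0.0ms @ 0 + 340.587ms (6/7)
2. 340.587ms @ 6/7 + 340.587ms (6/7)
3. 681.173ms @ 12/7 + 681.173ms (12/7)
4. 1362.346ms @ 24/7 + 340.587ms (6/7)
5. 1702.933ms @ 30/7 + 340.587ms (6/7)
6. 2043.519ms @ 36/7 + 340.587ms (6/7)
7. 2384.106ms @ 6 + 1192.053ms (3)
8. 3576.159ms @ 9 + 1192.053ms (3)
9. 4768.212ms @ 12 + 1192.053ms (3)
10. 5960.265ms @ 15 + 1192.053ms (3)
11. 7152.318ms @ 18 + 1192.053ms (3)
12. 8344.371ms @ 21 + 238.411ms (3/5)
13. 8582.781ms @ 108/5 + 238.411ms (3/5)
14. 8821.192ms @ 111/5 + 238.411ms (3/5)
15. 9059.603ms @ 114/5 + 238.411ms (3/5)
16. 9298.013ms @ 117/5 + 238.411ms (3/5)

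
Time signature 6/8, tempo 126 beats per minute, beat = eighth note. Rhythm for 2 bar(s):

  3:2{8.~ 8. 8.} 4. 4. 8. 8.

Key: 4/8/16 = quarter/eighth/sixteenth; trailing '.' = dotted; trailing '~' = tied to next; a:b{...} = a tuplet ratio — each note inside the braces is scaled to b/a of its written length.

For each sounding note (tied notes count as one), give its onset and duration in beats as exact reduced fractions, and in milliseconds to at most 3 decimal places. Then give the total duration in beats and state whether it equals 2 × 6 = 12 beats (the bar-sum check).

1) 0.0ms=0b +952.381ms=2b
2) 952.381ms=2b +476.19ms=1b
3) 1428.571ms=3b +1428.571ms=3b
4) 2857.143ms=6b +1428.571ms=3b
5) 4285.714ms=9b +714.286ms=3/2b
6) 5000.0ms=21/2b +714.286ms=3/2b
Σ=12b of 12 (126bpm 6/8) — PASS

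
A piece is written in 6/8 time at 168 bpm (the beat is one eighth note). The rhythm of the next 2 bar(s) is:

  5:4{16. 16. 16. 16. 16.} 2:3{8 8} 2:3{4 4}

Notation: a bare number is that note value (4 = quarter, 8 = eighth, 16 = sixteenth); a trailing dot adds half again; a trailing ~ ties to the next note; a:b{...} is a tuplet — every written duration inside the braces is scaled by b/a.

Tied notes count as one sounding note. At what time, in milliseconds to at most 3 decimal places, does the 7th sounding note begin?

note 7 onset = 9/2b = 1607.143ms

1. 0.0ms @ 0 + 214.286ms (3/5)
2. 214.286ms @ 3/5 + 214.286ms (3/5)
3. 428.571ms @ 6/5 + 214.286ms (3/5)
4. 642.857ms @ 9/5 + 214.286ms (3/5)
5. 857.143ms @ 12/5 + 214.286ms (3/5)
6. 1071.429ms @ 3 + 535.714ms (3/2)
7. 1607.143ms @ 9/2 + 535.714ms (3/2)
8. 2142.857ms @ 6 + 1071.429ms (3)
9. 3214.286ms @ 9 + 1071.429ms (3)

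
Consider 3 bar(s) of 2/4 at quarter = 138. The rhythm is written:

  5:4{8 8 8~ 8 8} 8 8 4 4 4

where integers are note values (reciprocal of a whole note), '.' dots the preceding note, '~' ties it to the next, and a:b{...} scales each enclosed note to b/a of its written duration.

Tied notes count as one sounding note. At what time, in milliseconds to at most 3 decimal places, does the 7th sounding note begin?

1. 0.0ms @ 0 + 173.913ms (2/5)
2. 173.913ms @ 2/5 + 173.913ms (2/5)
3. 347.826ms @ 4/5 + 347.826ms (4/5)
4. 695.652ms @ 8/5 + 173.913ms (2/5)
5. 869.565ms @ 2 + 217.391ms (1/2)
6. 1086.957ms @ 5/2 + 217.391ms (1/2)
7. 1304.348ms @ 3 + 434.783ms (1)
8. 1739.13ms @ 4 + 434.783ms (1)
9. 2173.913ms @ 5 + 434.783ms (1)

note 7 onset = 3b = 1304.348ms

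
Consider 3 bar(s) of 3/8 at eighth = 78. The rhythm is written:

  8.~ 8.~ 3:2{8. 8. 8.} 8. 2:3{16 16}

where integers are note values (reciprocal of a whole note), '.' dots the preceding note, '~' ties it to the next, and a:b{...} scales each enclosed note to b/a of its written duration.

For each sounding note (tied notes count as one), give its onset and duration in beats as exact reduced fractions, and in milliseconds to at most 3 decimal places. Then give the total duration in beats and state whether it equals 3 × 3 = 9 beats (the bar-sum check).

1) 0.0ms=0b +3076.923ms=4b
2) 3076.923ms=4b +769.231ms=1b
3) 3846.154ms=5b +769.231ms=1b
4) 4615.385ms=6b +1153.846ms=3/2b
5) 5769.231ms=15/2b +576.923ms=3/4b
6) 6346.154ms=33/4b +576.923ms=3/4b
Σ=9b of 9 (78bpm 3/8) — PASS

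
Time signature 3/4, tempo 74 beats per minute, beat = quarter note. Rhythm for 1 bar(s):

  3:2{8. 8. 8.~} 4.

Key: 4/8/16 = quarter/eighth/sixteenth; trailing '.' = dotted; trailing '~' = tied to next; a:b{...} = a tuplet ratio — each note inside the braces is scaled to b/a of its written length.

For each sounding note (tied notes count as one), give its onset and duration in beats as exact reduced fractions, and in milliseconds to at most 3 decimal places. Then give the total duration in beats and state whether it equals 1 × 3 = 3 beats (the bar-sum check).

1) 0.0ms=0b +405.405ms=1/2b
2) 405.405ms=1/2b +405.405ms=1/2b
3) 810.811ms=1b +1621.622ms=2b
Σ=3b of 3 (74bpm 3/4) — PASS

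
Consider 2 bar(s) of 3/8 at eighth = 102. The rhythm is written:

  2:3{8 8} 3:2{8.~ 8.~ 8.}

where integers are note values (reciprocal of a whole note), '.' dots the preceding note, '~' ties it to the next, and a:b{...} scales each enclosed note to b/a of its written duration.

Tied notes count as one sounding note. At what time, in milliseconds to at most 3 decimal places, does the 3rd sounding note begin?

1. 0.0ms @ 0 + 882.353ms (3/2)
2. 882.353ms @ 3/2 + 882.353ms (3/2)
3. 1764.706ms @ 3 + 1764.706ms (3)

note 3 onset = 3b = 1764.706ms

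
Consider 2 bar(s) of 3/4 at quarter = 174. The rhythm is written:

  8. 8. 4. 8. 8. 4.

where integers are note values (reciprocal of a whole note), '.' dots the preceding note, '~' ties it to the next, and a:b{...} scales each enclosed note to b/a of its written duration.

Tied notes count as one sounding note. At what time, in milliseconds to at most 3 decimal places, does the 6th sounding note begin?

1. 0.0ms @ 0 + 258.621ms (3/4)
2. 258.621ms @ 3/4 + 258.621ms (3/4)
3. 517.241ms @ 3/2 + 517.241ms (3/2)
4. 1034.483ms @ 3 + 258.621ms (3/4)
5. 1293.103ms @ 15/4 + 258.621ms (3/4)
6. 1551.724ms @ 9/2 + 517.241ms (3/2)

note 6 onset = 9/2b = 1551.724ms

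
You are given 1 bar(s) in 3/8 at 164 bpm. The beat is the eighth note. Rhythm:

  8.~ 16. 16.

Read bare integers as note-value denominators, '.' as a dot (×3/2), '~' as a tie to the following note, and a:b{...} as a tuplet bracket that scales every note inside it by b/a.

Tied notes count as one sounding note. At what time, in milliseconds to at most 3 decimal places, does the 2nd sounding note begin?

note 2 onset = 9/4b = 823.171ms

1. 0.0ms @ 0 + 823.171ms (9/4)
2. 823.171ms @ 9/4 + 274.39ms (3/4)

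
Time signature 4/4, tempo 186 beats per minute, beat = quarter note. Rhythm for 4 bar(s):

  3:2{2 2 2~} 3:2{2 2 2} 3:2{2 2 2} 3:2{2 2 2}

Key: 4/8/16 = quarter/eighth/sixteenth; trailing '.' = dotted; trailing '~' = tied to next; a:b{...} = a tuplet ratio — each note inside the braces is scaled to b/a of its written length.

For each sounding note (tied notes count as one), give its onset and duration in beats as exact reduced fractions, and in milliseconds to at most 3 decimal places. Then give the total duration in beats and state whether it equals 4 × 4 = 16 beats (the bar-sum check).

1) 0.0ms=0b +430.108ms=4/3b
2) 430.108ms=4/3b +430.108ms=4/3b
3) 860.215ms=8/3b +860.215ms=8/3b
4) 1720.43ms=16/3b +430.108ms=4/3b
5) 2150.538ms=20/3b +430.108ms=4/3b
6) 2580.645ms=8b +430.108ms=4/3b
7) 3010.753ms=28/3b +430.108ms=4/3b
8) 3440.86ms=32/3b +430.108ms=4/3b
9) 3870.968ms=12b +430.108ms=4/3b
10) 4301.075ms=40/3b +430.108ms=4/3b
11) 4731.183ms=44/3b +430.108ms=4/3b
Σ=16b of 16 (186bpm 4/4) — PASS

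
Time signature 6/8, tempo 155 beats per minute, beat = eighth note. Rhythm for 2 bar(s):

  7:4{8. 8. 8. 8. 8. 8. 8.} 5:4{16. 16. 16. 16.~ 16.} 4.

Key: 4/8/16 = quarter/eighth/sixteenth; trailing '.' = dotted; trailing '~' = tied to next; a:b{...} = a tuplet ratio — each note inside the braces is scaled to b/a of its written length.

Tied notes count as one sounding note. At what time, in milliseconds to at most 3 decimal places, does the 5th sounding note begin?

note 5 onset = 24/7b = 1327.189ms

1. 0.0ms @ 0 + 331.797ms (6/7)
2. 331.797ms @ 6/7 + 331.797ms (6/7)
3. 663.594ms @ 12/7 + 331.797ms (6/7)
4. 995.392ms @ 18/7 + 331.797ms (6/7)
5. 1327.189ms @ 24/7 + 331.797ms (6/7)
6. 1658.986ms @ 30/7 + 331.797ms (6/7)
7. 1990.783ms @ 36/7 + 331.797ms (6/7)
8. 2322.581ms @ 6 + 232.258ms (3/5)
9. 2554.839ms @ 33/5 + 232.258ms (3/5)
10. 2787.097ms @ 36/5 + 232.258ms (3/5)
11. 3019.355ms @ 39/5 + 464.516ms (6/5)
12. 3483.871ms @ 9 + 1161.29ms (3)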